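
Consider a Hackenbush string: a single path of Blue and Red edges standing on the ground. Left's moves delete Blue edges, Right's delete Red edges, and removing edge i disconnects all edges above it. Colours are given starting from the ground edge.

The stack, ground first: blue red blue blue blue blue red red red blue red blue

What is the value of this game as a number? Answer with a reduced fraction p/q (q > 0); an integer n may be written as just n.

Prefix values for blue red blue blue blue blue red red red blue red blue via {L|R} + simplicity:
step 1: add blue to get b; options L={ 0 } R={ none } => 1
step 2: add red to get br; options L={ 0 } R={ 1 } => 1/2
step 3: add blue to get brb; options L={ 0 1/2 } R={ 1 } => 3/4
step 4: add blue to get brbb; options L={ 0 1/2 3/4 } R={ 1 } => 7/8
step 5: add blue to get brbbb; options L={ 0 1/2 3/4 7/8 } R={ 1 } => 15/16
step 6: add blue to get brbbbb; options L={ 0 1/2 3/4 7/8 15/16 } R={ 1 } => 31/32
step 7: add red to get brbbbbr; options L={ 0 1/2 3/4 7/8 15/16 } R={ 31/32 1 } => 61/64
step 8: add red to get brbbbbrr; options L={ 0 1/2 3/4 7/8 15/16 } R={ 61/64 31/32 1 } => 121/128
step 9: add red to get brbbbbrrr; options L={ 0 1/2 3/4 7/8 15/16 } R={ 121/128 61/64 31/32 1 } => 241/256
step 10: add blue to get brbbbbrrrb; options L={ 0 1/2 3/4 7/8 15/16 241/256 } R={ 121/128 61/64 31/32 1 } => 483/512
step 11: add red to get brbbbbrrrbr; options L={ 0 1/2 3/4 7/8 15/16 241/256 } R={ 483/512 121/128 61/64 31/32 1 } => 965/1024
step 12: add blue to get brbbbbrrrbrb; options L={ 0 1/2 3/4 7/8 15/16 241/256 965/1024 } R={ 483/512 121/128 61/64 31/32 1 } => 1931/2048

1931/2048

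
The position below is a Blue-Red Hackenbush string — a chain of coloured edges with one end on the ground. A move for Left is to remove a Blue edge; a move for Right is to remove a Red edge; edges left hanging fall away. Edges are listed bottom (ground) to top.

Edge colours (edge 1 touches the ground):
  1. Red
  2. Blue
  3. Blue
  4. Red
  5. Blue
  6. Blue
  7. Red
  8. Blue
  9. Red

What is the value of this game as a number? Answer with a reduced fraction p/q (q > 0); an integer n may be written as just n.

edge 1 of 9 (Red): { none | 0 } => -1
edge 2 of 9 (Blue): { -1 | 0 } => -1/2
edge 3 of 9 (Blue): { -1; -1/2 | 0 } => -1/4
edge 4 of 9 (Red): { -1; -1/2 | -1/4; 0 } => -3/8
edge 5 of 9 (Blue): { -1; -1/2; -3/8 | -1/4; 0 } => -5/16
edge 6 of 9 (Blue): { -1; -1/2; -3/8; -5/16 | -1/4; 0 } => -9/32
edge 7 of 9 (Red): { -1; -1/2; -3/8; -5/16 | -9/32; -1/4; 0 } => -19/64
edge 8 of 9 (Blue): { -1; -1/2; -3/8; -5/16; -19/64 | -9/32; -1/4; 0 } => -37/128
edge 9 of 9 (Red): { -1; -1/2; -3/8; -5/16; -19/64 | -37/128; -9/32; -1/4; 0 } => -75/256

-75/256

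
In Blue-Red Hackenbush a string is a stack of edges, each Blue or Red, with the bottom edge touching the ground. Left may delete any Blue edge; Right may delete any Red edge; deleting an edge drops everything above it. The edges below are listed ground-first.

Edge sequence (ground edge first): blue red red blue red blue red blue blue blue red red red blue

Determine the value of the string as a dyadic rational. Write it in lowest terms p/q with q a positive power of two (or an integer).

b: Left { 0 }, Right { (no moves) } → simplest 1
br: Left { 0 }, Right { 1 } → simplest 1/2
brr: Left { 0 }, Right { 1/2, 1 } → simplest 1/4
brrb: Left { 0, 1/4 }, Right { 1/2, 1 } → simplest 3/8
brrbr: Left { 0, 1/4 }, Right { 3/8, 1/2, 1 } → simplest 5/16
brrbrb: Left { 0, 1/4, 5/16 }, Right { 3/8, 1/2, 1 } → simplest 11/32
brrbrbr: Left { 0, 1/4, 5/16 }, Right { 11/32, 3/8, 1/2, 1 } → simplest 21/64
brrbrbrb: Left { 0, 1/4, 5/16, 21/64 }, Right { 11/32, 3/8, 1/2, 1 } → simplest 43/128
brrbrbrbb: Left { 0, 1/4, 5/16, 21/64, 43/128 }, Right { 11/32, 3/8, 1/2, 1 } → simplest 87/256
brrbrbrbbb: Left { 0, 1/4, 5/16, 21/64, 43/128, 87/256 }, Right { 11/32, 3/8, 1/2, 1 } → simplest 175/512
brrbrbrbbbr: Left { 0, 1/4, 5/16, 21/64, 43/128, 87/256 }, Right { 175/512, 11/32, 3/8, 1/2, 1 } → simplest 349/1024
brrbrbrbbbrr: Left { 0, 1/4, 5/16, 21/64, 43/128, 87/256 }, Right { 349/1024, 175/512, 11/32, 3/8, 1/2, 1 } → simplest 697/2048
brrbrbrbbbrrr: Left { 0, 1/4, 5/16, 21/64, 43/128, 87/256 }, Right { 697/2048, 349/1024, 175/512, 11/32, 3/8, 1/2, 1 } → simplest 1393/4096
brrbrbrbbbrrrb: Left { 0, 1/4, 5/16, 21/64, 43/128, 87/256, 1393/4096 }, Right { 697/2048, 349/1024, 175/512, 11/32, 3/8, 1/2, 1 } → simplest 2787/8192

2787/8192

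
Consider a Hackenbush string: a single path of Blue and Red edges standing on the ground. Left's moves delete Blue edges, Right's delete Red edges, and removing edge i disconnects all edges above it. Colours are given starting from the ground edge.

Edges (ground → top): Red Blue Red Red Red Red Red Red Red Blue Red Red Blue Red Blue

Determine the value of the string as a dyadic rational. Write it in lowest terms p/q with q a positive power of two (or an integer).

Prefix values for Red Blue Red Red Red Red Red Red Red Blue Red Red Blue Red Blue via {L|R} + simplicity:
step 1: add Red to get R; options L={ (no moves) } R={ 0 } => -1
step 2: add Blue to get RB; options L={ -1 } R={ 0 } => -1/2
step 3: add Red to get RBR; options L={ -1 } R={ -1/2,0 } => -3/4
step 4: add Red to get RBRR; options L={ -1 } R={ -3/4,-1/2,0 } => -7/8
step 5: add Red to get RBRRR; options L={ -1 } R={ -7/8,-3/4,-1/2,0 } => -15/16
step 6: add Red to get RBRRRR; options L={ -1 } R={ -15/16,-7/8,-3/4,-1/2,0 } => -31/32
step 7: add Red to get RBRRRRR; options L={ -1 } R={ -31/32,-15/16,-7/8,-3/4,-1/2,0 } => -63/64
step 8: add Red to get RBRRRRRR; options L={ -1 } R={ -63/64,-31/32,-15/16,-7/8,-3/4,-1/2,0 } => -127/128
step 9: add Red to get RBRRRRRRR; options L={ -1 } R={ -127/128,-63/64,-31/32,-15/16,-7/8,-3/4,-1/2,0 } => -255/256
step 10: add Blue to get RBRRRRRRRB; options L={ -1,-255/256 } R={ -127/128,-63/64,-31/32,-15/16,-7/8,-3/4,-1/2,0 } => -509/512
step 11: add Red to get RBRRRRRRRBR; options L={ -1,-255/256 } R={ -509/512,-127/128,-63/64,-31/32,-15/16,-7/8,-3/4,-1/2,0 } => -1019/1024
step 12: add Red to get RBRRRRRRRBRR; options L={ -1,-255/256 } R={ -1019/1024,-509/512,-127/128,-63/64,-31/32,-15/16,-7/8,-3/4,-1/2,0 } => -2039/2048
step 13: add Blue to get RBRRRRRRRBRRB; options L={ -1,-255/256,-2039/2048 } R={ -1019/1024,-509/512,-127/128,-63/64,-31/32,-15/16,-7/8,-3/4,-1/2,0 } => -4077/4096
step 14: add Red to get RBRRRRRRRBRRBR; options L={ -1,-255/256,-2039/2048 } R={ -4077/4096,-1019/1024,-509/512,-127/128,-63/64,-31/32,-15/16,-7/8,-3/4,-1/2,0 } => -8155/8192
step 15: add Blue to get RBRRRRRRRBRRBRB; options L={ -1,-255/256,-2039/2048,-8155/8192 } R={ -4077/4096,-1019/1024,-509/512,-127/128,-63/64,-31/32,-15/16,-7/8,-3/4,-1/2,0 } => -16309/16384

-16309/16384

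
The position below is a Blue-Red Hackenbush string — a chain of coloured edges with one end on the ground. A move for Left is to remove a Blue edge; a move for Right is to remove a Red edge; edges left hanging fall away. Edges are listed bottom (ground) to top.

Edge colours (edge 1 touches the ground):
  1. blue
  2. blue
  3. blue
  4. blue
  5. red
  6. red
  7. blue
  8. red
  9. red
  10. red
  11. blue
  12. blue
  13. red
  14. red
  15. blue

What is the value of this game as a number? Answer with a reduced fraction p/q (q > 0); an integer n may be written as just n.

6707/2048

Recurse on prefixes of the 15-edge string blue blue blue blue red red blue red red red blue blue red red blue:
G(b) = { 0 | none } — 1
G(bb) = { 0, 1 | none } — 2
G(bbb) = { 0, 1, 2 | none } — 3
G(bbbb) = { 0, 1, 2, 3 | none } — 4
G(bbbbr) = { 0, 1, 2, 3 | 4 } — 7/2
G(bbbbrr) = { 0, 1, 2, 3 | 7/2, 4 } — 13/4
G(bbbbrrb) = { 0, 1, 2, 3, 13/4 | 7/2, 4 } — 27/8
G(bbbbrrbr) = { 0, 1, 2, 3, 13/4 | 27/8, 7/2, 4 } — 53/16
G(bbbbrrbrr) = { 0, 1, 2, 3, 13/4 | 53/16, 27/8, 7/2, 4 } — 105/32
G(bbbbrrbrrr) = { 0, 1, 2, 3, 13/4 | 105/32, 53/16, 27/8, 7/2, 4 } — 209/64
G(bbbbrrbrrrb) = { 0, 1, 2, 3, 13/4, 209/64 | 105/32, 53/16, 27/8, 7/2, 4 } — 419/128
G(bbbbrrbrrrbb) = { 0, 1, 2, 3, 13/4, 209/64, 419/128 | 105/32, 53/16, 27/8, 7/2, 4 } — 839/256
G(bbbbrrbrrrbbr) = { 0, 1, 2, 3, 13/4, 209/64, 419/128 | 839/256, 105/32, 53/16, 27/8, 7/2, 4 } — 1677/512
G(bbbbrrbrrrbbrr) = { 0, 1, 2, 3, 13/4, 209/64, 419/128 | 1677/512, 839/256, 105/32, 53/16, 27/8, 7/2, 4 } — 3353/1024
G(bbbbrrbrrrbbrrb) = { 0, 1, 2, 3, 13/4, 209/64, 419/128, 3353/1024 | 1677/512, 839/256, 105/32, 53/16, 27/8, 7/2, 4 } — 6707/2048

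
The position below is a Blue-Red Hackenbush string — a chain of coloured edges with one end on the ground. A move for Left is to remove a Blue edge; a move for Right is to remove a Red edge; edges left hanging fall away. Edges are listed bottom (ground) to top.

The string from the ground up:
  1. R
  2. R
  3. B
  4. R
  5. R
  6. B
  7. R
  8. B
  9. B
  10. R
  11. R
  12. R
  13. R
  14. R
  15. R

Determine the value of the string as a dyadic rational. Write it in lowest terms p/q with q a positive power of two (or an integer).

-14975/8192

Build g(s[:k]) for k = 1..15, string s = R R B R R B R B B R R R R R R.
step 1: add R to get R; options L={  } R={ 0 } = -1
step 2: add R to get RR; options L={  } R={ -1; 0 } = -2
step 3: add B to get RRB; options L={ -2 } R={ -1; 0 } = -3/2
step 4: add R to get RRBR; options L={ -2 } R={ -3/2; -1; 0 } = -7/4
step 5: add R to get RRBRR; options L={ -2 } R={ -7/4; -3/2; -1; 0 } = -15/8
step 6: add B to get RRBRRB; options L={ -2; -15/8 } R={ -7/4; -3/2; -1; 0 } = -29/16
step 7: add R to get RRBRRBR; options L={ -2; -15/8 } R={ -29/16; -7/4; -3/2; -1; 0 } = -59/32
step 8: add B to get RRBRRBRB; options L={ -2; -15/8; -59/32 } R={ -29/16; -7/4; -3/2; -1; 0 } = -117/64
step 9: add B to get RRBRRBRBB; options L={ -2; -15/8; -59/32; -117/64 } R={ -29/16; -7/4; -3/2; -1; 0 } = -233/128
step 10: add R to get RRBRRBRBBR; options L={ -2; -15/8; -59/32; -117/64 } R={ -233/128; -29/16; -7/4; -3/2; -1; 0 } = -467/256
step 11: add R to get RRBRRBRBBRR; options L={ -2; -15/8; -59/32; -117/64 } R={ -467/256; -233/128; -29/16; -7/4; -3/2; -1; 0 } = -935/512
step 12: add R to get RRBRRBRBBRRR; options L={ -2; -15/8; -59/32; -117/64 } R={ -935/512; -467/256; -233/128; -29/16; -7/4; -3/2; -1; 0 } = -1871/1024
step 13: add R to get RRBRRBRBBRRRR; options L={ -2; -15/8; -59/32; -117/64 } R={ -1871/1024; -935/512; -467/256; -233/128; -29/16; -7/4; -3/2; -1; 0 } = -3743/2048
step 14: add R to get RRBRRBRBBRRRRR; options L={ -2; -15/8; -59/32; -117/64 } R={ -3743/2048; -1871/1024; -935/512; -467/256; -233/128; -29/16; -7/4; -3/2; -1; 0 } = -7487/4096
step 15: add R to get RRBRRBRBBRRRRRR; options L={ -2; -15/8; -59/32; -117/64 } R={ -7487/4096; -3743/2048; -1871/1024; -935/512; -467/256; -233/128; -29/16; -7/4; -3/2; -1; 0 } = -14975/8192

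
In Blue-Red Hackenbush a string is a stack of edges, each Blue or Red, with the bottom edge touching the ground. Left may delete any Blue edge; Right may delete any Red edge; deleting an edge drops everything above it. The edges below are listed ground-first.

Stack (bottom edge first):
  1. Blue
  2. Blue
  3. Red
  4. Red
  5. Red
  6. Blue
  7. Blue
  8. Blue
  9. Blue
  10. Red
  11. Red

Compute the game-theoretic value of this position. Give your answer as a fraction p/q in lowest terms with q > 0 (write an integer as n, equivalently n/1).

633/512

Recurse on prefixes of the 11-edge string Blue Blue Red Red Red Blue Blue Blue Blue Red Red:
val(B) = { 0 | ∅ } → 1
val(BB) = { 0,1 | ∅ } → 2
val(BBR) = { 0,1 | 2 } → 3/2
val(BBRR) = { 0,1 | 3/2,2 } → 5/4
val(BBRRR) = { 0,1 | 5/4,3/2,2 } → 9/8
val(BBRRRB) = { 0,1,9/8 | 5/4,3/2,2 } → 19/16
val(BBRRRBB) = { 0,1,9/8,19/16 | 5/4,3/2,2 } → 39/32
val(BBRRRBBB) = { 0,1,9/8,19/16,39/32 | 5/4,3/2,2 } → 79/64
val(BBRRRBBBB) = { 0,1,9/8,19/16,39/32,79/64 | 5/4,3/2,2 } → 159/128
val(BBRRRBBBBR) = { 0,1,9/8,19/16,39/32,79/64 | 159/128,5/4,3/2,2 } → 317/256
val(BBRRRBBBBRR) = { 0,1,9/8,19/16,39/32,79/64 | 317/256,159/128,5/4,3/2,2 } → 633/512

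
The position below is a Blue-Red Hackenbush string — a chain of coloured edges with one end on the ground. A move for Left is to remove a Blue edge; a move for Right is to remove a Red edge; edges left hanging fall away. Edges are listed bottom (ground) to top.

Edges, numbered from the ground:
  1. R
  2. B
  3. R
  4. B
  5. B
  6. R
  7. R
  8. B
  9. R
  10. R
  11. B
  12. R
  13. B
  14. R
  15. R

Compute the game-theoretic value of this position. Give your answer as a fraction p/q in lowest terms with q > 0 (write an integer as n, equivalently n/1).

-9943/16384

step 1: add R to get R; options L={  } R={ 0 } -> -1
step 2: add B to get RB; options L={ -1 } R={ 0 } -> -1/2
step 3: add R to get RBR; options L={ -1 } R={ -1/2, 0 } -> -3/4
step 4: add B to get RBRB; options L={ -1, -3/4 } R={ -1/2, 0 } -> -5/8
step 5: add B to get RBRBB; options L={ -1, -3/4, -5/8 } R={ -1/2, 0 } -> -9/16
step 6: add R to get RBRBBR; options L={ -1, -3/4, -5/8 } R={ -9/16, -1/2, 0 } -> -19/32
step 7: add R to get RBRBBRR; options L={ -1, -3/4, -5/8 } R={ -19/32, -9/16, -1/2, 0 } -> -39/64
step 8: add B to get RBRBBRRB; options L={ -1, -3/4, -5/8, -39/64 } R={ -19/32, -9/16, -1/2, 0 } -> -77/128
step 9: add R to get RBRBBRRBR; options L={ -1, -3/4, -5/8, -39/64 } R={ -77/128, -19/32, -9/16, -1/2, 0 } -> -155/256
step 10: add R to get RBRBBRRBRR; options L={ -1, -3/4, -5/8, -39/64 } R={ -155/256, -77/128, -19/32, -9/16, -1/2, 0 } -> -311/512
step 11: add B to get RBRBBRRBRRB; options L={ -1, -3/4, -5/8, -39/64, -311/512 } R={ -155/256, -77/128, -19/32, -9/16, -1/2, 0 } -> -621/1024
step 12: add R to get RBRBBRRBRRBR; options L={ -1, -3/4, -5/8, -39/64, -311/512 } R={ -621/1024, -155/256, -77/128, -19/32, -9/16, -1/2, 0 } -> -1243/2048
step 13: add B to get RBRBBRRBRRBRB; options L={ -1, -3/4, -5/8, -39/64, -311/512, -1243/2048 } R={ -621/1024, -155/256, -77/128, -19/32, -9/16, -1/2, 0 } -> -2485/4096
step 14: add R to get RBRBBRRBRRBRBR; options L={ -1, -3/4, -5/8, -39/64, -311/512, -1243/2048 } R={ -2485/4096, -621/1024, -155/256, -77/128, -19/32, -9/16, -1/2, 0 } -> -4971/8192
step 15: add R to get RBRBBRRBRRBRBRR; options L={ -1, -3/4, -5/8, -39/64, -311/512, -1243/2048 } R={ -4971/8192, -2485/4096, -621/1024, -155/256, -77/128, -19/32, -9/16, -1/2, 0 } -> -9943/16384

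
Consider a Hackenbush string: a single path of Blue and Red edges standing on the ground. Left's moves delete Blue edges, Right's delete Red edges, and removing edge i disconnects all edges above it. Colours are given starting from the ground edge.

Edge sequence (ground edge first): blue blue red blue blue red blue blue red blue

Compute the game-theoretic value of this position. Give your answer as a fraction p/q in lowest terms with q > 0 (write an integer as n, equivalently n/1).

Recurse on prefixes of the 10-edge string blue blue red blue blue red blue blue red blue:
value(b) = { 0 | — } so 1
value(bb) = { 0, 1 | — } so 2
value(bbr) = { 0, 1 | 2 } so 3/2
value(bbrb) = { 0, 1, 3/2 | 2 } so 7/4
value(bbrbb) = { 0, 1, 3/2, 7/4 | 2 } so 15/8
value(bbrbbr) = { 0, 1, 3/2, 7/4 | 15/8, 2 } so 29/16
value(bbrbbrb) = { 0, 1, 3/2, 7/4, 29/16 | 15/8, 2 } so 59/32
value(bbrbbrbb) = { 0, 1, 3/2, 7/4, 29/16, 59/32 | 15/8, 2 } so 119/64
value(bbrbbrbbr) = { 0, 1, 3/2, 7/4, 29/16, 59/32 | 119/64, 15/8, 2 } so 237/128
value(bbrbbrbbrb) = { 0, 1, 3/2, 7/4, 29/16, 59/32, 237/128 | 119/64, 15/8, 2 } so 475/256

475/256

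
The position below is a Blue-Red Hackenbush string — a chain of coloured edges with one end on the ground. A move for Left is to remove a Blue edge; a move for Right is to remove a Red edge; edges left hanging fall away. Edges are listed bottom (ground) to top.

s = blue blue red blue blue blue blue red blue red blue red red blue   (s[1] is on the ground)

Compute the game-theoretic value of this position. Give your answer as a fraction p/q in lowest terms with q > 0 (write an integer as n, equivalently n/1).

8019/4096

edge 1 of 14 (blue): { 0 | none } ⇒ 1
edge 2 of 14 (blue): { 0, 1 | none } ⇒ 2
edge 3 of 14 (red): { 0, 1 | 2 } ⇒ 3/2
edge 4 of 14 (blue): { 0, 1, 3/2 | 2 } ⇒ 7/4
edge 5 of 14 (blue): { 0, 1, 3/2, 7/4 | 2 } ⇒ 15/8
edge 6 of 14 (blue): { 0, 1, 3/2, 7/4, 15/8 | 2 } ⇒ 31/16
edge 7 of 14 (blue): { 0, 1, 3/2, 7/4, 15/8, 31/16 | 2 } ⇒ 63/32
edge 8 of 14 (red): { 0, 1, 3/2, 7/4, 15/8, 31/16 | 63/32, 2 } ⇒ 125/64
edge 9 of 14 (blue): { 0, 1, 3/2, 7/4, 15/8, 31/16, 125/64 | 63/32, 2 } ⇒ 251/128
edge 10 of 14 (red): { 0, 1, 3/2, 7/4, 15/8, 31/16, 125/64 | 251/128, 63/32, 2 } ⇒ 501/256
edge 11 of 14 (blue): { 0, 1, 3/2, 7/4, 15/8, 31/16, 125/64, 501/256 | 251/128, 63/32, 2 } ⇒ 1003/512
edge 12 of 14 (red): { 0, 1, 3/2, 7/4, 15/8, 31/16, 125/64, 501/256 | 1003/512, 251/128, 63/32, 2 } ⇒ 2005/1024
edge 13 of 14 (red): { 0, 1, 3/2, 7/4, 15/8, 31/16, 125/64, 501/256 | 2005/1024, 1003/512, 251/128, 63/32, 2 } ⇒ 4009/2048
edge 14 of 14 (blue): { 0, 1, 3/2, 7/4, 15/8, 31/16, 125/64, 501/256, 4009/2048 | 2005/1024, 1003/512, 251/128, 63/32, 2 } ⇒ 8019/4096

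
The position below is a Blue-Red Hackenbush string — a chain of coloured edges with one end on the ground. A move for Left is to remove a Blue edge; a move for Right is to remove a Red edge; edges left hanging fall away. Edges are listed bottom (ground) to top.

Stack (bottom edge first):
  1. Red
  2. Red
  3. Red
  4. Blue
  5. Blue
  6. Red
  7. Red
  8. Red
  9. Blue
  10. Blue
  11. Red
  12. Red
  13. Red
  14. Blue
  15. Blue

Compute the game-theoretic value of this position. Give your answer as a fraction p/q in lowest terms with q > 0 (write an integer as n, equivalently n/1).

step 1: add Red to get R; options L={ ∅ } R={ 0 } -> -1
step 2: add Red to get RR; options L={ ∅ } R={ -1,0 } -> -2
step 3: add Red to get RRR; options L={ ∅ } R={ -2,-1,0 } -> -3
step 4: add Blue to get RRRB; options L={ -3 } R={ -2,-1,0 } -> -5/2
step 5: add Blue to get RRRBB; options L={ -3,-5/2 } R={ -2,-1,0 } -> -9/4
step 6: add Red to get RRRBBR; options L={ -3,-5/2 } R={ -9/4,-2,-1,0 } -> -19/8
step 7: add Red to get RRRBBRR; options L={ -3,-5/2 } R={ -19/8,-9/4,-2,-1,0 } -> -39/16
step 8: add Red to get RRRBBRRR; options L={ -3,-5/2 } R={ -39/16,-19/8,-9/4,-2,-1,0 } -> -79/32
step 9: add Blue to get RRRBBRRRB; options L={ -3,-5/2,-79/32 } R={ -39/16,-19/8,-9/4,-2,-1,0 } -> -157/64
step 10: add Blue to get RRRBBRRRBB; options L={ -3,-5/2,-79/32,-157/64 } R={ -39/16,-19/8,-9/4,-2,-1,0 } -> -313/128
step 11: add Red to get RRRBBRRRBBR; options L={ -3,-5/2,-79/32,-157/64 } R={ -313/128,-39/16,-19/8,-9/4,-2,-1,0 } -> -627/256
step 12: add Red to get RRRBBRRRBBRR; options L={ -3,-5/2,-79/32,-157/64 } R={ -627/256,-313/128,-39/16,-19/8,-9/4,-2,-1,0 } -> -1255/512
step 13: add Red to get RRRBBRRRBBRRR; options L={ -3,-5/2,-79/32,-157/64 } R={ -1255/512,-627/256,-313/128,-39/16,-19/8,-9/4,-2,-1,0 } -> -2511/1024
step 14: add Blue to get RRRBBRRRBBRRRB; options L={ -3,-5/2,-79/32,-157/64,-2511/1024 } R={ -1255/512,-627/256,-313/128,-39/16,-19/8,-9/4,-2,-1,0 } -> -5021/2048
step 15: add Blue to get RRRBBRRRBBRRRBB; options L={ -3,-5/2,-79/32,-157/64,-2511/1024,-5021/2048 } R={ -1255/512,-627/256,-313/128,-39/16,-19/8,-9/4,-2,-1,0 } -> -10041/4096

-10041/4096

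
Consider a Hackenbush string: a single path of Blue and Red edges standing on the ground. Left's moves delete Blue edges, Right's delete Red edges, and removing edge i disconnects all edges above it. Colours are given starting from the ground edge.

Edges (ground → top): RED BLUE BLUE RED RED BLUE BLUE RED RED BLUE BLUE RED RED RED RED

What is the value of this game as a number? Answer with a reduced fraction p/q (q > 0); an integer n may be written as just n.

value(R) = { none | 0 } = -1
value(RB) = { -1 | 0 } = -1/2
value(RBB) = { -1; -1/2 | 0 } = -1/4
value(RBBR) = { -1; -1/2 | -1/4; 0 } = -3/8
value(RBBRR) = { -1; -1/2 | -3/8; -1/4; 0 } = -7/16
value(RBBRRB) = { -1; -1/2; -7/16 | -3/8; -1/4; 0 } = -13/32
value(RBBRRBB) = { -1; -1/2; -7/16; -13/32 | -3/8; -1/4; 0 } = -25/64
value(RBBRRBBR) = { -1; -1/2; -7/16; -13/32 | -25/64; -3/8; -1/4; 0 } = -51/128
value(RBBRRBBRR) = { -1; -1/2; -7/16; -13/32 | -51/128; -25/64; -3/8; -1/4; 0 } = -103/256
value(RBBRRBBRRB) = { -1; -1/2; -7/16; -13/32; -103/256 | -51/128; -25/64; -3/8; -1/4; 0 } = -205/512
value(RBBRRBBRRBB) = { -1; -1/2; -7/16; -13/32; -103/256; -205/512 | -51/128; -25/64; -3/8; -1/4; 0 } = -409/1024
value(RBBRRBBRRBBR) = { -1; -1/2; -7/16; -13/32; -103/256; -205/512 | -409/1024; -51/128; -25/64; -3/8; -1/4; 0 } = -819/2048
value(RBBRRBBRRBBRR) = { -1; -1/2; -7/16; -13/32; -103/256; -205/512 | -819/2048; -409/1024; -51/128; -25/64; -3/8; -1/4; 0 } = -1639/4096
value(RBBRRBBRRBBRRR) = { -1; -1/2; -7/16; -13/32; -103/256; -205/512 | -1639/4096; -819/2048; -409/1024; -51/128; -25/64; -3/8; -1/4; 0 } = -3279/8192
value(RBBRRBBRRBBRRRR) = { -1; -1/2; -7/16; -13/32; -103/256; -205/512 | -3279/8192; -1639/4096; -819/2048; -409/1024; -51/128; -25/64; -3/8; -1/4; 0 } = -6559/16384

-6559/16384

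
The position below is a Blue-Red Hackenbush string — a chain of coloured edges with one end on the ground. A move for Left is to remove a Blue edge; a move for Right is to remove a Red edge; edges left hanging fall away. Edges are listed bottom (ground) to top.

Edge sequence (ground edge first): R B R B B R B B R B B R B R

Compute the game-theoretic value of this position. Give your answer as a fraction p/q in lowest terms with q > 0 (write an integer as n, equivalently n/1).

-4683/8192

R: Left { none }, Right { 0 } → simplest -1
RB: Left { -1 }, Right { 0 } → simplest -1/2
RBR: Left { -1 }, Right { -1/2 0 } → simplest -3/4
RBRB: Left { -1 -3/4 }, Right { -1/2 0 } → simplest -5/8
RBRBB: Left { -1 -3/4 -5/8 }, Right { -1/2 0 } → simplest -9/16
RBRBBR: Left { -1 -3/4 -5/8 }, Right { -9/16 -1/2 0 } → simplest -19/32
RBRBBRB: Left { -1 -3/4 -5/8 -19/32 }, Right { -9/16 -1/2 0 } → simplest -37/64
RBRBBRBB: Left { -1 -3/4 -5/8 -19/32 -37/64 }, Right { -9/16 -1/2 0 } → simplest -73/128
RBRBBRBBR: Left { -1 -3/4 -5/8 -19/32 -37/64 }, Right { -73/128 -9/16 -1/2 0 } → simplest -147/256
RBRBBRBBRB: Left { -1 -3/4 -5/8 -19/32 -37/64 -147/256 }, Right { -73/128 -9/16 -1/2 0 } → simplest -293/512
RBRBBRBBRBB: Left { -1 -3/4 -5/8 -19/32 -37/64 -147/256 -293/512 }, Right { -73/128 -9/16 -1/2 0 } → simplest -585/1024
RBRBBRBBRBBR: Left { -1 -3/4 -5/8 -19/32 -37/64 -147/256 -293/512 }, Right { -585/1024 -73/128 -9/16 -1/2 0 } → simplest -1171/2048
RBRBBRBBRBBRB: Left { -1 -3/4 -5/8 -19/32 -37/64 -147/256 -293/512 -1171/2048 }, Right { -585/1024 -73/128 -9/16 -1/2 0 } → simplest -2341/4096
RBRBBRBBRBBRBR: Left { -1 -3/4 -5/8 -19/32 -37/64 -147/256 -293/512 -1171/2048 }, Right { -2341/4096 -585/1024 -73/128 -9/16 -1/2 0 } → simplest -4683/8192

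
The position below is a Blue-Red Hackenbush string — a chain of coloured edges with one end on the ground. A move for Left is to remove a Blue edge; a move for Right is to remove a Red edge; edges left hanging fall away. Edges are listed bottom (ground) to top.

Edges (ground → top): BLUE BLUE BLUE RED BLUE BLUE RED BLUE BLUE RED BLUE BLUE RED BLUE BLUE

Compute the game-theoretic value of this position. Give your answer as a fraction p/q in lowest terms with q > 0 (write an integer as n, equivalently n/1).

11703/4096

B: Left { 0 }, Right { (no moves) } gives simplest 1
BB: Left { 0, 1 }, Right { (no moves) } gives simplest 2
BBB: Left { 0, 1, 2 }, Right { (no moves) } gives simplest 3
BBBR: Left { 0, 1, 2 }, Right { 3 } gives simplest 5/2
BBBRB: Left { 0, 1, 2, 5/2 }, Right { 3 } gives simplest 11/4
BBBRBB: Left { 0, 1, 2, 5/2, 11/4 }, Right { 3 } gives simplest 23/8
BBBRBBR: Left { 0, 1, 2, 5/2, 11/4 }, Right { 23/8, 3 } gives simplest 45/16
BBBRBBRB: Left { 0, 1, 2, 5/2, 11/4, 45/16 }, Right { 23/8, 3 } gives simplest 91/32
BBBRBBRBB: Left { 0, 1, 2, 5/2, 11/4, 45/16, 91/32 }, Right { 23/8, 3 } gives simplest 183/64
BBBRBBRBBR: Left { 0, 1, 2, 5/2, 11/4, 45/16, 91/32 }, Right { 183/64, 23/8, 3 } gives simplest 365/128
BBBRBBRBBRB: Left { 0, 1, 2, 5/2, 11/4, 45/16, 91/32, 365/128 }, Right { 183/64, 23/8, 3 } gives simplest 731/256
BBBRBBRBBRBB: Left { 0, 1, 2, 5/2, 11/4, 45/16, 91/32, 365/128, 731/256 }, Right { 183/64, 23/8, 3 } gives simplest 1463/512
BBBRBBRBBRBBR: Left { 0, 1, 2, 5/2, 11/4, 45/16, 91/32, 365/128, 731/256 }, Right { 1463/512, 183/64, 23/8, 3 } gives simplest 2925/1024
BBBRBBRBBRBBRB: Left { 0, 1, 2, 5/2, 11/4, 45/16, 91/32, 365/128, 731/256, 2925/1024 }, Right { 1463/512, 183/64, 23/8, 3 } gives simplest 5851/2048
BBBRBBRBBRBBRBB: Left { 0, 1, 2, 5/2, 11/4, 45/16, 91/32, 365/128, 731/256, 2925/1024, 5851/2048 }, Right { 1463/512, 183/64, 23/8, 3 } gives simplest 11703/4096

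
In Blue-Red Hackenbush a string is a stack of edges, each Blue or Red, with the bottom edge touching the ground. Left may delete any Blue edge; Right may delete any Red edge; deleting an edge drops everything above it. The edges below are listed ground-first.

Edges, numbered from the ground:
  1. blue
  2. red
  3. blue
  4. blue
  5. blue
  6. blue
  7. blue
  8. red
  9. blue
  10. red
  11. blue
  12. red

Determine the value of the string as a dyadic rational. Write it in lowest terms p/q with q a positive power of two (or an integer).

2005/2048

Prefix values for blue red blue blue blue blue blue red blue red blue red via {L|R} + simplicity:
G(b) = { 0 | ∅ } => 1
G(br) = { 0 | 1 } => 1/2
G(brb) = { 0; 1/2 | 1 } => 3/4
G(brbb) = { 0; 1/2; 3/4 | 1 } => 7/8
G(brbbb) = { 0; 1/2; 3/4; 7/8 | 1 } => 15/16
G(brbbbb) = { 0; 1/2; 3/4; 7/8; 15/16 | 1 } => 31/32
G(brbbbbb) = { 0; 1/2; 3/4; 7/8; 15/16; 31/32 | 1 } => 63/64
G(brbbbbbr) = { 0; 1/2; 3/4; 7/8; 15/16; 31/32 | 63/64; 1 } => 125/128
G(brbbbbbrb) = { 0; 1/2; 3/4; 7/8; 15/16; 31/32; 125/128 | 63/64; 1 } => 251/256
G(brbbbbbrbr) = { 0; 1/2; 3/4; 7/8; 15/16; 31/32; 125/128 | 251/256; 63/64; 1 } => 501/512
G(brbbbbbrbrb) = { 0; 1/2; 3/4; 7/8; 15/16; 31/32; 125/128; 501/512 | 251/256; 63/64; 1 } => 1003/1024
G(brbbbbbrbrbr) = { 0; 1/2; 3/4; 7/8; 15/16; 31/32; 125/128; 501/512 | 1003/1024; 251/256; 63/64; 1 } => 2005/2048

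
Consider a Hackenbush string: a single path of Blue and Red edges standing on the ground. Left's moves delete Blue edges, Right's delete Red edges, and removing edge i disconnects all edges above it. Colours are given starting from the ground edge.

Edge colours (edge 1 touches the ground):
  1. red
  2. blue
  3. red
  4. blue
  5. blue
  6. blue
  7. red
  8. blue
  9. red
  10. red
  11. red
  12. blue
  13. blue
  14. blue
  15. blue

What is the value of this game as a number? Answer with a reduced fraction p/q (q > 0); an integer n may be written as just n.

-8929/16384

step 1: add red to get r; options L={  } R={ 0 } gives -1
step 2: add blue to get rb; options L={ -1 } R={ 0 } gives -1/2
step 3: add red to get rbr; options L={ -1 } R={ -1/2; 0 } gives -3/4
step 4: add blue to get rbrb; options L={ -1; -3/4 } R={ -1/2; 0 } gives -5/8
step 5: add blue to get rbrbb; options L={ -1; -3/4; -5/8 } R={ -1/2; 0 } gives -9/16
step 6: add blue to get rbrbbb; options L={ -1; -3/4; -5/8; -9/16 } R={ -1/2; 0 } gives -17/32
step 7: add red to get rbrbbbr; options L={ -1; -3/4; -5/8; -9/16 } R={ -17/32; -1/2; 0 } gives -35/64
step 8: add blue to get rbrbbbrb; options L={ -1; -3/4; -5/8; -9/16; -35/64 } R={ -17/32; -1/2; 0 } gives -69/128
step 9: add red to get rbrbbbrbr; options L={ -1; -3/4; -5/8; -9/16; -35/64 } R={ -69/128; -17/32; -1/2; 0 } gives -139/256
step 10: add red to get rbrbbbrbrr; options L={ -1; -3/4; -5/8; -9/16; -35/64 } R={ -139/256; -69/128; -17/32; -1/2; 0 } gives -279/512
step 11: add red to get rbrbbbrbrrr; options L={ -1; -3/4; -5/8; -9/16; -35/64 } R={ -279/512; -139/256; -69/128; -17/32; -1/2; 0 } gives -559/1024
step 12: add blue to get rbrbbbrbrrrb; options L={ -1; -3/4; -5/8; -9/16; -35/64; -559/1024 } R={ -279/512; -139/256; -69/128; -17/32; -1/2; 0 } gives -1117/2048
step 13: add blue to get rbrbbbrbrrrbb; options L={ -1; -3/4; -5/8; -9/16; -35/64; -559/1024; -1117/2048 } R={ -279/512; -139/256; -69/128; -17/32; -1/2; 0 } gives -2233/4096
step 14: add blue to get rbrbbbrbrrrbbb; options L={ -1; -3/4; -5/8; -9/16; -35/64; -559/1024; -1117/2048; -2233/4096 } R={ -279/512; -139/256; -69/128; -17/32; -1/2; 0 } gives -4465/8192
step 15: add blue to get rbrbbbrbrrrbbbb; options L={ -1; -3/4; -5/8; -9/16; -35/64; -559/1024; -1117/2048; -2233/4096; -4465/8192 } R={ -279/512; -139/256; -69/128; -17/32; -1/2; 0 } gives -8929/16384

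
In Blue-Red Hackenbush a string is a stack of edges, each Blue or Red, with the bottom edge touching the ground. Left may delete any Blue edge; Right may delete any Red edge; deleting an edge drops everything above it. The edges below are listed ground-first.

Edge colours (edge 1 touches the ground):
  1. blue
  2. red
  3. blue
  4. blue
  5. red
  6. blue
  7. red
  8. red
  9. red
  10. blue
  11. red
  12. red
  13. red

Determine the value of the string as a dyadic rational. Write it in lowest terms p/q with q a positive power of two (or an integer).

3345/4096

edge 1 of 13 (blue): { 0 | (no moves) } so 1
edge 2 of 13 (red): { 0 | 1 } so 1/2
edge 3 of 13 (blue): { 0, 1/2 | 1 } so 3/4
edge 4 of 13 (blue): { 0, 1/2, 3/4 | 1 } so 7/8
edge 5 of 13 (red): { 0, 1/2, 3/4 | 7/8, 1 } so 13/16
edge 6 of 13 (blue): { 0, 1/2, 3/4, 13/16 | 7/8, 1 } so 27/32
edge 7 of 13 (red): { 0, 1/2, 3/4, 13/16 | 27/32, 7/8, 1 } so 53/64
edge 8 of 13 (red): { 0, 1/2, 3/4, 13/16 | 53/64, 27/32, 7/8, 1 } so 105/128
edge 9 of 13 (red): { 0, 1/2, 3/4, 13/16 | 105/128, 53/64, 27/32, 7/8, 1 } so 209/256
edge 10 of 13 (blue): { 0, 1/2, 3/4, 13/16, 209/256 | 105/128, 53/64, 27/32, 7/8, 1 } so 419/512
edge 11 of 13 (red): { 0, 1/2, 3/4, 13/16, 209/256 | 419/512, 105/128, 53/64, 27/32, 7/8, 1 } so 837/1024
edge 12 of 13 (red): { 0, 1/2, 3/4, 13/16, 209/256 | 837/1024, 419/512, 105/128, 53/64, 27/32, 7/8, 1 } so 1673/2048
edge 13 of 13 (red): { 0, 1/2, 3/4, 13/16, 209/256 | 1673/2048, 837/1024, 419/512, 105/128, 53/64, 27/32, 7/8, 1 } so 3345/4096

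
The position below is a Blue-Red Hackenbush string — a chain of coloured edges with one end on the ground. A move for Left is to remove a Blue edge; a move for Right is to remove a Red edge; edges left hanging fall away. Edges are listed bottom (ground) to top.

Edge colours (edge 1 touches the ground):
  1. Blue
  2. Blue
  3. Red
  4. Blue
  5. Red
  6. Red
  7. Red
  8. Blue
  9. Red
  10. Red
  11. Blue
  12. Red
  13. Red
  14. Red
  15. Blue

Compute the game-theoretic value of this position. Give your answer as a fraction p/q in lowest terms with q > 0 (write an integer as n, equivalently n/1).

Build val(s[:k]) for k = 1..15, string s = Blue Blue Red Blue Red Red Red Blue Red Red Blue Red Red Red Blue.
step 1: add Blue to get B; options L={ 0 } R={ (no moves) } => 1
step 2: add Blue to get BB; options L={ 0, 1 } R={ (no moves) } => 2
step 3: add Red to get BBR; options L={ 0, 1 } R={ 2 } => 3/2
step 4: add Blue to get BBRB; options L={ 0, 1, 3/2 } R={ 2 } => 7/4
step 5: add Red to get BBRBR; options L={ 0, 1, 3/2 } R={ 7/4, 2 } => 13/8
step 6: add Red to get BBRBRR; options L={ 0, 1, 3/2 } R={ 13/8, 7/4, 2 } => 25/16
step 7: add Red to get BBRBRRR; options L={ 0, 1, 3/2 } R={ 25/16, 13/8, 7/4, 2 } => 49/32
step 8: add Blue to get BBRBRRRB; options L={ 0, 1, 3/2, 49/32 } R={ 25/16, 13/8, 7/4, 2 } => 99/64
step 9: add Red to get BBRBRRRBR; options L={ 0, 1, 3/2, 49/32 } R={ 99/64, 25/16, 13/8, 7/4, 2 } => 197/128
step 10: add Red to get BBRBRRRBRR; options L={ 0, 1, 3/2, 49/32 } R={ 197/128, 99/64, 25/16, 13/8, 7/4, 2 } => 393/256
step 11: add Blue to get BBRBRRRBRRB; options L={ 0, 1, 3/2, 49/32, 393/256 } R={ 197/128, 99/64, 25/16, 13/8, 7/4, 2 } => 787/512
step 12: add Red to get BBRBRRRBRRBR; options L={ 0, 1, 3/2, 49/32, 393/256 } R={ 787/512, 197/128, 99/64, 25/16, 13/8, 7/4, 2 } => 1573/1024
step 13: add Red to get BBRBRRRBRRBRR; options L={ 0, 1, 3/2, 49/32, 393/256 } R={ 1573/1024, 787/512, 197/128, 99/64, 25/16, 13/8, 7/4, 2 } => 3145/2048
step 14: add Red to get BBRBRRRBRRBRRR; options L={ 0, 1, 3/2, 49/32, 393/256 } R={ 3145/2048, 1573/1024, 787/512, 197/128, 99/64, 25/16, 13/8, 7/4, 2 } => 6289/4096
step 15: add Blue to get BBRBRRRBRRBRRRB; options L={ 0, 1, 3/2, 49/32, 393/256, 6289/4096 } R={ 3145/2048, 1573/1024, 787/512, 197/128, 99/64, 25/16, 13/8, 7/4, 2 } => 12579/8192

12579/8192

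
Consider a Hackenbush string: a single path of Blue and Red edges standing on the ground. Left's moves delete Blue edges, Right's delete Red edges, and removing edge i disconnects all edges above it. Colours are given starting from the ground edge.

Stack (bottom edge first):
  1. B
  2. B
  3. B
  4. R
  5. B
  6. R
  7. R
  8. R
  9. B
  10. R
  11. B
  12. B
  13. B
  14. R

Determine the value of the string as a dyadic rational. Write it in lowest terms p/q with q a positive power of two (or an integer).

1 of 14 · B · max L 0 · min R +∞ → 1
2 of 14 · BB · max L 1 · min R +∞ → 2
3 of 14 · BBB · max L 2 · min R +∞ → 3
4 of 14 · BBBR · max L 2 · min R 3 → 5/2
5 of 14 · BBBRB · max L 5/2 · min R 3 → 11/4
6 of 14 · BBBRBR · max L 5/2 · min R 11/4 → 21/8
7 of 14 · BBBRBRR · max L 5/2 · min R 21/8 → 41/16
8 of 14 · BBBRBRRR · max L 5/2 · min R 41/16 → 81/32
9 of 14 · BBBRBRRRB · max L 81/32 · min R 41/16 → 163/64
10 of 14 · BBBRBRRRBR · max L 81/32 · min R 163/64 → 325/128
11 of 14 · BBBRBRRRBRB · max L 325/128 · min R 163/64 → 651/256
12 of 14 · BBBRBRRRBRBB · max L 651/256 · min R 163/64 → 1303/512
13 of 14 · BBBRBRRRBRBBB · max L 1303/512 · min R 163/64 → 2607/1024
14 of 14 · BBBRBRRRBRBBBR · max L 1303/512 · min R 2607/1024 → 5213/2048

5213/2048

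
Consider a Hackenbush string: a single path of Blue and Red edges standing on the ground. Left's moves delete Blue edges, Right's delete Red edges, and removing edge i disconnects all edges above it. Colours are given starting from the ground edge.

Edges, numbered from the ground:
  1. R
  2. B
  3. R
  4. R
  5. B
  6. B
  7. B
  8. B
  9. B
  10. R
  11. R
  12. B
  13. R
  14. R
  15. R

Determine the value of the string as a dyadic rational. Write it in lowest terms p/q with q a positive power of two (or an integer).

Recurse on prefixes of the 15-edge string R B R R B B B B B R R B R R R:
1 of 15 · R · max L −∞ · min R 0 — -1
2 of 15 · RB · max L -1 · min R 0 — -1/2
3 of 15 · RBR · max L -1 · min R -1/2 — -3/4
4 of 15 · RBRR · max L -1 · min R -3/4 — -7/8
5 of 15 · RBRRB · max L -7/8 · min R -3/4 — -13/16
6 of 15 · RBRRBB · max L -13/16 · min R -3/4 — -25/32
7 of 15 · RBRRBBB · max L -25/32 · min R -3/4 — -49/64
8 of 15 · RBRRBBBB · max L -49/64 · min R -3/4 — -97/128
9 of 15 · RBRRBBBBB · max L -97/128 · min R -3/4 — -193/256
10 of 15 · RBRRBBBBBR · max L -97/128 · min R -193/256 — -387/512
11 of 15 · RBRRBBBBBRR · max L -97/128 · min R -387/512 — -775/1024
12 of 15 · RBRRBBBBBRRB · max L -775/1024 · min R -387/512 — -1549/2048
13 of 15 · RBRRBBBBBRRBR · max L -775/1024 · min R -1549/2048 — -3099/4096
14 of 15 · RBRRBBBBBRRBRR · max L -775/1024 · min R -3099/4096 — -6199/8192
15 of 15 · RBRRBBBBBRRBRRR · max L -775/1024 · min R -6199/8192 — -12399/16384

-12399/16384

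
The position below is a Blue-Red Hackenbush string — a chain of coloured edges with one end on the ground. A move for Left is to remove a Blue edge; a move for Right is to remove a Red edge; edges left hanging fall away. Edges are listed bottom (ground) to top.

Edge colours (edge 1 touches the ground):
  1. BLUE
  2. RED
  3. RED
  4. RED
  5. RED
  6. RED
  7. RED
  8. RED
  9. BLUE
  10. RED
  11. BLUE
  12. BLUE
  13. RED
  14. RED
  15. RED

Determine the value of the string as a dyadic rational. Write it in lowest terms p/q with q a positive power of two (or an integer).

177/16384

B: Left { 0 }, Right {  } gives simplest 1
BR: Left { 0 }, Right { 1 } gives simplest 1/2
BRR: Left { 0 }, Right { 1/2; 1 } gives simplest 1/4
BRRR: Left { 0 }, Right { 1/4; 1/2; 1 } gives simplest 1/8
BRRRR: Left { 0 }, Right { 1/8; 1/4; 1/2; 1 } gives simplest 1/16
BRRRRR: Left { 0 }, Right { 1/16; 1/8; 1/4; 1/2; 1 } gives simplest 1/32
BRRRRRR: Left { 0 }, Right { 1/32; 1/16; 1/8; 1/4; 1/2; 1 } gives simplest 1/64
BRRRRRRR: Left { 0 }, Right { 1/64; 1/32; 1/16; 1/8; 1/4; 1/2; 1 } gives simplest 1/128
BRRRRRRRB: Left { 0; 1/128 }, Right { 1/64; 1/32; 1/16; 1/8; 1/4; 1/2; 1 } gives simplest 3/256
BRRRRRRRBR: Left { 0; 1/128 }, Right { 3/256; 1/64; 1/32; 1/16; 1/8; 1/4; 1/2; 1 } gives simplest 5/512
BRRRRRRRBRB: Left { 0; 1/128; 5/512 }, Right { 3/256; 1/64; 1/32; 1/16; 1/8; 1/4; 1/2; 1 } gives simplest 11/1024
BRRRRRRRBRBB: Left { 0; 1/128; 5/512; 11/1024 }, Right { 3/256; 1/64; 1/32; 1/16; 1/8; 1/4; 1/2; 1 } gives simplest 23/2048
BRRRRRRRBRBBR: Left { 0; 1/128; 5/512; 11/1024 }, Right { 23/2048; 3/256; 1/64; 1/32; 1/16; 1/8; 1/4; 1/2; 1 } gives simplest 45/4096
BRRRRRRRBRBBRR: Left { 0; 1/128; 5/512; 11/1024 }, Right { 45/4096; 23/2048; 3/256; 1/64; 1/32; 1/16; 1/8; 1/4; 1/2; 1 } gives simplest 89/8192
BRRRRRRRBRBBRRR: Left { 0; 1/128; 5/512; 11/1024 }, Right { 89/8192; 45/4096; 23/2048; 3/256; 1/64; 1/32; 1/16; 1/8; 1/4; 1/2; 1 } gives simplest 177/16384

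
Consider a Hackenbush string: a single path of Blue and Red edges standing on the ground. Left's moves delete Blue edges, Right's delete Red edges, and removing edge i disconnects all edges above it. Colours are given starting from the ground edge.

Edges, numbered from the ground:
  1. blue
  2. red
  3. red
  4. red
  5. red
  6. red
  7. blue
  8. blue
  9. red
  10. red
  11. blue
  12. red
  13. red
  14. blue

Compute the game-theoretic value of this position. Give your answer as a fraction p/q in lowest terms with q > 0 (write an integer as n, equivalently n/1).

Recurse on prefixes of the 14-edge string blue red red red red red blue blue red red blue red red blue:
edge 1 of 14 (blue): { 0 | ∅ } ⇒ 1
edge 2 of 14 (red): { 0 | 1 } ⇒ 1/2
edge 3 of 14 (red): { 0 | 1/2; 1 } ⇒ 1/4
edge 4 of 14 (red): { 0 | 1/4; 1/2; 1 } ⇒ 1/8
edge 5 of 14 (red): { 0 | 1/8; 1/4; 1/2; 1 } ⇒ 1/16
edge 6 of 14 (red): { 0 | 1/16; 1/8; 1/4; 1/2; 1 } ⇒ 1/32
edge 7 of 14 (blue): { 0; 1/32 | 1/16; 1/8; 1/4; 1/2; 1 } ⇒ 3/64
edge 8 of 14 (blue): { 0; 1/32; 3/64 | 1/16; 1/8; 1/4; 1/2; 1 } ⇒ 7/128
edge 9 of 14 (red): { 0; 1/32; 3/64 | 7/128; 1/16; 1/8; 1/4; 1/2; 1 } ⇒ 13/256
edge 10 of 14 (red): { 0; 1/32; 3/64 | 13/256; 7/128; 1/16; 1/8; 1/4; 1/2; 1 } ⇒ 25/512
edge 11 of 14 (blue): { 0; 1/32; 3/64; 25/512 | 13/256; 7/128; 1/16; 1/8; 1/4; 1/2; 1 } ⇒ 51/1024
edge 12 of 14 (red): { 0; 1/32; 3/64; 25/512 | 51/1024; 13/256; 7/128; 1/16; 1/8; 1/4; 1/2; 1 } ⇒ 101/2048
edge 13 of 14 (red): { 0; 1/32; 3/64; 25/512 | 101/2048; 51/1024; 13/256; 7/128; 1/16; 1/8; 1/4; 1/2; 1 } ⇒ 201/4096
edge 14 of 14 (blue): { 0; 1/32; 3/64; 25/512; 201/4096 | 101/2048; 51/1024; 13/256; 7/128; 1/16; 1/8; 1/4; 1/2; 1 } ⇒ 403/8192

403/8192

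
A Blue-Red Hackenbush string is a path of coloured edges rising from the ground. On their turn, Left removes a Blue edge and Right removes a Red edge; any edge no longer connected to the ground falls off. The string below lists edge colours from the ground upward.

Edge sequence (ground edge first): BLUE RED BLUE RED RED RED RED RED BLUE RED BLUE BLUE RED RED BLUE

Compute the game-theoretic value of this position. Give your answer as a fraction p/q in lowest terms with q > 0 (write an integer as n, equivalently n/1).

G_1 [B]  L=[0]  R=[—]  ⇒ 1
G_2 [BR]  L=[0]  R=[1]  ⇒ 1/2
G_3 [BRB]  L=[0, 1/2]  R=[1]  ⇒ 3/4
G_4 [BRBR]  L=[0, 1/2]  R=[3/4, 1]  ⇒ 5/8
G_5 [BRBRR]  L=[0, 1/2]  R=[5/8, 3/4, 1]  ⇒ 9/16
G_6 [BRBRRR]  L=[0, 1/2]  R=[9/16, 5/8, 3/4, 1]  ⇒ 17/32
G_7 [BRBRRRR]  L=[0, 1/2]  R=[17/32, 9/16, 5/8, 3/4, 1]  ⇒ 33/64
G_8 [BRBRRRRR]  L=[0, 1/2]  R=[33/64, 17/32, 9/16, 5/8, 3/4, 1]  ⇒ 65/128
G_9 [BRBRRRRRB]  L=[0, 1/2, 65/128]  R=[33/64, 17/32, 9/16, 5/8, 3/4, 1]  ⇒ 131/256
G_10 [BRBRRRRRBR]  L=[0, 1/2, 65/128]  R=[131/256, 33/64, 17/32, 9/16, 5/8, 3/4, 1]  ⇒ 261/512
G_11 [BRBRRRRRBRB]  L=[0, 1/2, 65/128, 261/512]  R=[131/256, 33/64, 17/32, 9/16, 5/8, 3/4, 1]  ⇒ 523/1024
G_12 [BRBRRRRRBRBB]  L=[0, 1/2, 65/128, 261/512, 523/1024]  R=[131/256, 33/64, 17/32, 9/16, 5/8, 3/4, 1]  ⇒ 1047/2048
G_13 [BRBRRRRRBRBBR]  L=[0, 1/2, 65/128, 261/512, 523/1024]  R=[1047/2048, 131/256, 33/64, 17/32, 9/16, 5/8, 3/4, 1]  ⇒ 2093/4096
G_14 [BRBRRRRRBRBBRR]  L=[0, 1/2, 65/128, 261/512, 523/1024]  R=[2093/4096, 1047/2048, 131/256, 33/64, 17/32, 9/16, 5/8, 3/4, 1]  ⇒ 4185/8192
G_15 [BRBRRRRRBRBBRRB]  L=[0, 1/2, 65/128, 261/512, 523/1024, 4185/8192]  R=[2093/4096, 1047/2048, 131/256, 33/64, 17/32, 9/16, 5/8, 3/4, 1]  ⇒ 8371/16384

8371/16384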